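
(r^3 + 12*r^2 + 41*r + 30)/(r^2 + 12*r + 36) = (r^2 + 6*r + 5)/(r + 6)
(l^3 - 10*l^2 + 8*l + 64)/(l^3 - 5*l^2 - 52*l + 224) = (l + 2)/(l + 7)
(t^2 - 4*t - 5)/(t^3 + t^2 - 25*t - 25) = 1/(t + 5)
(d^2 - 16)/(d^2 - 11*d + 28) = (d + 4)/(d - 7)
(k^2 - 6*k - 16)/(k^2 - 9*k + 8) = (k + 2)/(k - 1)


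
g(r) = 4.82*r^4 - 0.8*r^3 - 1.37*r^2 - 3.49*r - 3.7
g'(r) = 19.28*r^3 - 2.4*r^2 - 2.74*r - 3.49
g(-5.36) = 4077.22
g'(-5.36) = -3026.69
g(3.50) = 656.30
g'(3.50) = 784.15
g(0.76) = -5.89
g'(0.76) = 1.50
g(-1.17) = 8.82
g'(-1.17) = -34.45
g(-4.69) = 2397.12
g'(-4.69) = -2032.39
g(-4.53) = 2088.10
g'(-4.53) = -1832.59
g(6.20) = 6853.53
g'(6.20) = 4482.23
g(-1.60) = 33.24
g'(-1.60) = -84.22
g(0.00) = -3.70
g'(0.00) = -3.49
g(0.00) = -3.70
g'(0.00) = -3.49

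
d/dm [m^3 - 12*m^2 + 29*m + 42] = 3*m^2 - 24*m + 29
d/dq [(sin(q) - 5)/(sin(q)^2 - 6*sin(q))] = (-cos(q) + 10/tan(q) - 30*cos(q)/sin(q)^2)/(sin(q) - 6)^2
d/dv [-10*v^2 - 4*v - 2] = -20*v - 4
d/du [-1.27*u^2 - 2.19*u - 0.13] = -2.54*u - 2.19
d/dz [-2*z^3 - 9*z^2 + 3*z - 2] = -6*z^2 - 18*z + 3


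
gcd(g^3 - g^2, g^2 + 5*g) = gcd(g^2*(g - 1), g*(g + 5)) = g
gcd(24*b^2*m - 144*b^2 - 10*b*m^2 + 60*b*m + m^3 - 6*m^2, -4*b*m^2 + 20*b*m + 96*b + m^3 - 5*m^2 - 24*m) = 4*b - m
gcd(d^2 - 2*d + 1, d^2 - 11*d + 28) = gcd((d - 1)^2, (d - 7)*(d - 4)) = 1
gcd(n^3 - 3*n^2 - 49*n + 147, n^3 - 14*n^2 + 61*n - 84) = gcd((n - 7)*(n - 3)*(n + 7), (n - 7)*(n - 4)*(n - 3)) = n^2 - 10*n + 21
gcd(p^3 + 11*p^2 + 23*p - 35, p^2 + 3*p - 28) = p + 7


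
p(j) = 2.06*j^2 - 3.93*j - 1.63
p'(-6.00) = -28.65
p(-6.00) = 96.11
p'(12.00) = 45.51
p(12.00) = 247.85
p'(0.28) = -2.78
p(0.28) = -2.57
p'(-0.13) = -4.47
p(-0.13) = -1.08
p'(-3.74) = -19.34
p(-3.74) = 41.88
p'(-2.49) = -14.19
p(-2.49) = 20.93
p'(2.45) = 6.16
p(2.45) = 1.11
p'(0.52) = -1.79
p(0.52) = -3.12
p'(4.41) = 14.24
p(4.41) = 21.10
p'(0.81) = -0.59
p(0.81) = -3.46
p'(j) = 4.12*j - 3.93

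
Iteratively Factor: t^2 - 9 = (t - 3)*(t + 3)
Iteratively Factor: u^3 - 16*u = (u)*(u^2 - 16) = u*(u - 4)*(u + 4)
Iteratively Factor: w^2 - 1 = (w - 1)*(w + 1)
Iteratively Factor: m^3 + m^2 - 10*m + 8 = (m - 2)*(m^2 + 3*m - 4) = (m - 2)*(m - 1)*(m + 4)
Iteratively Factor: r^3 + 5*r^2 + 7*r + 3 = (r + 3)*(r^2 + 2*r + 1) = (r + 1)*(r + 3)*(r + 1)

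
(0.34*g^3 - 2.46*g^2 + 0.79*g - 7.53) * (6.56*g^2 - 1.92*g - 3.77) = 2.2304*g^5 - 16.7904*g^4 + 8.6238*g^3 - 41.6394*g^2 + 11.4793*g + 28.3881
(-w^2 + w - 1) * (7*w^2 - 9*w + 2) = -7*w^4 + 16*w^3 - 18*w^2 + 11*w - 2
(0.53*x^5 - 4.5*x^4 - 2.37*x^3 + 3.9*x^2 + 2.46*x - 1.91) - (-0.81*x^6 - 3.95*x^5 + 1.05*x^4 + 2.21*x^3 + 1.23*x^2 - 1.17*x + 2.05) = 0.81*x^6 + 4.48*x^5 - 5.55*x^4 - 4.58*x^3 + 2.67*x^2 + 3.63*x - 3.96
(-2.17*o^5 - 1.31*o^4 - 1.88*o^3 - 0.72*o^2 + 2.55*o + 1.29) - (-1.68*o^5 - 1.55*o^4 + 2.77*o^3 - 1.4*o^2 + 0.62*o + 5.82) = -0.49*o^5 + 0.24*o^4 - 4.65*o^3 + 0.68*o^2 + 1.93*o - 4.53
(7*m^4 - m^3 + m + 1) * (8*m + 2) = 56*m^5 + 6*m^4 - 2*m^3 + 8*m^2 + 10*m + 2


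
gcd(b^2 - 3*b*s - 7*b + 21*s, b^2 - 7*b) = b - 7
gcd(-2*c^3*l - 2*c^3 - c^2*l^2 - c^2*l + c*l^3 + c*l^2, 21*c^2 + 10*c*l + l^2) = 1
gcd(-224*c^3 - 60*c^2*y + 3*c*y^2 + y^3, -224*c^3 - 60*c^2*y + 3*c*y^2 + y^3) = -224*c^3 - 60*c^2*y + 3*c*y^2 + y^3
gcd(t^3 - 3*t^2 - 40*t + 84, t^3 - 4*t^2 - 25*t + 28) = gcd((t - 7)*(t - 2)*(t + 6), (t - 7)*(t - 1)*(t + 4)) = t - 7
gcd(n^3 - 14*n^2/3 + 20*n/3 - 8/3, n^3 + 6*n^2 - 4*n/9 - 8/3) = n - 2/3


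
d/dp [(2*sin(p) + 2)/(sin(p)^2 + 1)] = 2*(-2*sin(p) + cos(p)^2)*cos(p)/(sin(p)^2 + 1)^2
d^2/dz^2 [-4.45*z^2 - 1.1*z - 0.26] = -8.90000000000000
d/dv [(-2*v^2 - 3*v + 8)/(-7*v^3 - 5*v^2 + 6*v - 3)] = (-14*v^4 - 42*v^3 + 141*v^2 + 92*v - 39)/(49*v^6 + 70*v^5 - 59*v^4 - 18*v^3 + 66*v^2 - 36*v + 9)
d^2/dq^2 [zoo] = 0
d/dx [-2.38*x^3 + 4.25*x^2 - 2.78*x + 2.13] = -7.14*x^2 + 8.5*x - 2.78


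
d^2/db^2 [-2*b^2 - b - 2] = -4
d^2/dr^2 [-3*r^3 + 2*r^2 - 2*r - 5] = 4 - 18*r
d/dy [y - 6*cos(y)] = 6*sin(y) + 1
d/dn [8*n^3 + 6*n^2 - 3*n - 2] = 24*n^2 + 12*n - 3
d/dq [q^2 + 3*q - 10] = 2*q + 3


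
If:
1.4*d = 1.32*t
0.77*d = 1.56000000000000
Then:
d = 2.03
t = 2.15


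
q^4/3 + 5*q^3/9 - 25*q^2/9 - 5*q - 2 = (q/3 + 1)*(q - 3)*(q + 2/3)*(q + 1)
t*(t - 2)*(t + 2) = t^3 - 4*t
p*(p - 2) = p^2 - 2*p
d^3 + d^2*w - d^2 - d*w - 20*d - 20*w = (d - 5)*(d + 4)*(d + w)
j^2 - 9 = (j - 3)*(j + 3)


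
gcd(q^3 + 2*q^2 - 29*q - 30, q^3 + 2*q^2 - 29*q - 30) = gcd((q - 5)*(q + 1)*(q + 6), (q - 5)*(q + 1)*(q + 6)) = q^3 + 2*q^2 - 29*q - 30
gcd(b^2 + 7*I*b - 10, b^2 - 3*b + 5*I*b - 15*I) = b + 5*I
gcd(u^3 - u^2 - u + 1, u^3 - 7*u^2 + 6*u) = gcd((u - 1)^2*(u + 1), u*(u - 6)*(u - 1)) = u - 1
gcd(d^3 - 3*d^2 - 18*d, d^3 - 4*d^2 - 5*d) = d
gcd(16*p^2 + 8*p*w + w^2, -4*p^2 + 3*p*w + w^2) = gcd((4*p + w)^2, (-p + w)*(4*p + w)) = 4*p + w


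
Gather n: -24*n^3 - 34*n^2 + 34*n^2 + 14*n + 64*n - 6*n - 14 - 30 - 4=-24*n^3 + 72*n - 48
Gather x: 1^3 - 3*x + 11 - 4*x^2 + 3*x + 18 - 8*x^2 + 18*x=-12*x^2 + 18*x + 30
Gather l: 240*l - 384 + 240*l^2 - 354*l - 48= 240*l^2 - 114*l - 432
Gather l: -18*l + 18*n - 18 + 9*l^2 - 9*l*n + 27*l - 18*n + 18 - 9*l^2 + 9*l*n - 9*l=0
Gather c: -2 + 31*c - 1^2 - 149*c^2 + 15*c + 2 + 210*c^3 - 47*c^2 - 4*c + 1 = 210*c^3 - 196*c^2 + 42*c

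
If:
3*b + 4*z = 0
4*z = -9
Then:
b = 3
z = -9/4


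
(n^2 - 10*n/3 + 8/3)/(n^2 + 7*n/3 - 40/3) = (3*n^2 - 10*n + 8)/(3*n^2 + 7*n - 40)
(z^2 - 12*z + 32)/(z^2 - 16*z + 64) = (z - 4)/(z - 8)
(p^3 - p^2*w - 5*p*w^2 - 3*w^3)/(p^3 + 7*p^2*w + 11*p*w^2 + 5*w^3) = (p - 3*w)/(p + 5*w)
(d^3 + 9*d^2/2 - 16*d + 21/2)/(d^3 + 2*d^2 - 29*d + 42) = (2*d^2 - 5*d + 3)/(2*(d^2 - 5*d + 6))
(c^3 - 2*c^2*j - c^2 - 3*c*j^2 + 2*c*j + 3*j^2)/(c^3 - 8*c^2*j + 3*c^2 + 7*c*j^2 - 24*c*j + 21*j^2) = (c^3 - 2*c^2*j - c^2 - 3*c*j^2 + 2*c*j + 3*j^2)/(c^3 - 8*c^2*j + 3*c^2 + 7*c*j^2 - 24*c*j + 21*j^2)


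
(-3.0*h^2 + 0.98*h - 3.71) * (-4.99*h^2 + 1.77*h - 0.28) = 14.97*h^4 - 10.2002*h^3 + 21.0875*h^2 - 6.8411*h + 1.0388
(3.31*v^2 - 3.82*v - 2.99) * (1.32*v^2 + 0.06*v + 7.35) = 4.3692*v^4 - 4.8438*v^3 + 20.1525*v^2 - 28.2564*v - 21.9765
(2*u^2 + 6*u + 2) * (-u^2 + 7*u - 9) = -2*u^4 + 8*u^3 + 22*u^2 - 40*u - 18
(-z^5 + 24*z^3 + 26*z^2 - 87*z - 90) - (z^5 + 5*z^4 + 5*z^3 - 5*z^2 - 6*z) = -2*z^5 - 5*z^4 + 19*z^3 + 31*z^2 - 81*z - 90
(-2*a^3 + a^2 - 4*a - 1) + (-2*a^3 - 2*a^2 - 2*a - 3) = -4*a^3 - a^2 - 6*a - 4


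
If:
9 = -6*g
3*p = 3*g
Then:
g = -3/2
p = -3/2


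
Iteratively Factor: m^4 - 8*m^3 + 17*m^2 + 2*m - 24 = (m - 3)*(m^3 - 5*m^2 + 2*m + 8) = (m - 4)*(m - 3)*(m^2 - m - 2) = (m - 4)*(m - 3)*(m - 2)*(m + 1)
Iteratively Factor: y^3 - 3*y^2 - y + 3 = (y - 3)*(y^2 - 1) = (y - 3)*(y + 1)*(y - 1)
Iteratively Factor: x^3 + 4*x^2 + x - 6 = (x + 3)*(x^2 + x - 2) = (x + 2)*(x + 3)*(x - 1)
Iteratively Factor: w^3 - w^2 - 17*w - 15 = (w + 3)*(w^2 - 4*w - 5) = (w + 1)*(w + 3)*(w - 5)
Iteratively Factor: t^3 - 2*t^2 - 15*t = (t + 3)*(t^2 - 5*t) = t*(t + 3)*(t - 5)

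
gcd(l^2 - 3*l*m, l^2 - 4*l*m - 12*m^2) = 1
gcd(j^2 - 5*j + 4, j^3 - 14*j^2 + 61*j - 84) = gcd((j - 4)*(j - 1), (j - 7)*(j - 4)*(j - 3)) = j - 4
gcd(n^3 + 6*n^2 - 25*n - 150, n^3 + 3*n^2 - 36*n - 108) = n + 6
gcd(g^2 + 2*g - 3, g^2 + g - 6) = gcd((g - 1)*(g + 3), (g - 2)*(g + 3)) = g + 3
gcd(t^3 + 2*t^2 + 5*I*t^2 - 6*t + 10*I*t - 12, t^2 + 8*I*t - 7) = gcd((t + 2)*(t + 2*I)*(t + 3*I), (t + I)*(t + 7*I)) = 1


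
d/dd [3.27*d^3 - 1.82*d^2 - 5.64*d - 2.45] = 9.81*d^2 - 3.64*d - 5.64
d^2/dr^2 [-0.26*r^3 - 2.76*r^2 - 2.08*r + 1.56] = -1.56*r - 5.52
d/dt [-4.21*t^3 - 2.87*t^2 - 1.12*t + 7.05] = -12.63*t^2 - 5.74*t - 1.12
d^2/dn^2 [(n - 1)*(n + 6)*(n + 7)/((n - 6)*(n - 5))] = 24*(21*n^3 - 183*n^2 + 123*n + 1379)/(n^6 - 33*n^5 + 453*n^4 - 3311*n^3 + 13590*n^2 - 29700*n + 27000)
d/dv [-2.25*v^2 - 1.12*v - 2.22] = -4.5*v - 1.12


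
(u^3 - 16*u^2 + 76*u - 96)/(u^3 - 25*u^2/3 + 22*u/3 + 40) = 3*(u^2 - 10*u + 16)/(3*u^2 - 7*u - 20)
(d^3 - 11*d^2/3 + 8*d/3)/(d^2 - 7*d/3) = (3*d^2 - 11*d + 8)/(3*d - 7)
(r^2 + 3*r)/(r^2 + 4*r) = (r + 3)/(r + 4)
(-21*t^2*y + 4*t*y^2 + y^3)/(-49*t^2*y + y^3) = (-3*t + y)/(-7*t + y)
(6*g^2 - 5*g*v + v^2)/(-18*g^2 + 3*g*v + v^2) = (-2*g + v)/(6*g + v)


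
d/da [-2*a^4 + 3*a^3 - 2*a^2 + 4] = a*(-8*a^2 + 9*a - 4)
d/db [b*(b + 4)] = 2*b + 4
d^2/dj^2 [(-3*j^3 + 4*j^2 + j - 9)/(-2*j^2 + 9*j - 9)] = 2*(113*j^3 - 405*j^2 + 297*j + 162)/(8*j^6 - 108*j^5 + 594*j^4 - 1701*j^3 + 2673*j^2 - 2187*j + 729)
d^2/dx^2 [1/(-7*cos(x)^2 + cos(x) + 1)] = (-196*sin(x)^4 + 127*sin(x)^2 - 101*cos(x)/4 + 21*cos(3*x)/4 + 85)/(7*sin(x)^2 + cos(x) - 6)^3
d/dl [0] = 0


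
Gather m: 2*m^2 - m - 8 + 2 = 2*m^2 - m - 6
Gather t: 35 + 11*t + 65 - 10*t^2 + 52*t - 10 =-10*t^2 + 63*t + 90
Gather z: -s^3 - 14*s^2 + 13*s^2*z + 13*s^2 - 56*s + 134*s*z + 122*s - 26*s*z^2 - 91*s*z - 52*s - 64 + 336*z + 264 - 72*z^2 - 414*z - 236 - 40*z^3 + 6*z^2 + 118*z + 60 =-s^3 - s^2 + 14*s - 40*z^3 + z^2*(-26*s - 66) + z*(13*s^2 + 43*s + 40) + 24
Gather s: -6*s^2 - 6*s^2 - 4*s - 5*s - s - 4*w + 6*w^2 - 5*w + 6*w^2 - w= -12*s^2 - 10*s + 12*w^2 - 10*w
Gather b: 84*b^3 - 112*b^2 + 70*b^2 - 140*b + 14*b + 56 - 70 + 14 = 84*b^3 - 42*b^2 - 126*b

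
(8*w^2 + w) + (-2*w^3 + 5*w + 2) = -2*w^3 + 8*w^2 + 6*w + 2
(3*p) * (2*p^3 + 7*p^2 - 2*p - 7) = 6*p^4 + 21*p^3 - 6*p^2 - 21*p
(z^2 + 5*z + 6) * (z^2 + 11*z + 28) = z^4 + 16*z^3 + 89*z^2 + 206*z + 168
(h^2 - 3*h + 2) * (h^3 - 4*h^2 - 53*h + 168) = h^5 - 7*h^4 - 39*h^3 + 319*h^2 - 610*h + 336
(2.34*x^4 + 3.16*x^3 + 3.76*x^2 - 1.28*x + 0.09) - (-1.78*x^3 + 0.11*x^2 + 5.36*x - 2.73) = 2.34*x^4 + 4.94*x^3 + 3.65*x^2 - 6.64*x + 2.82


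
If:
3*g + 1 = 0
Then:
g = -1/3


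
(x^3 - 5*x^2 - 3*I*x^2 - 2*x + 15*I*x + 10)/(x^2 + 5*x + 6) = (x^3 - x^2*(5 + 3*I) + x*(-2 + 15*I) + 10)/(x^2 + 5*x + 6)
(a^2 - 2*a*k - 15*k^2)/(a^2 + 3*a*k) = (a - 5*k)/a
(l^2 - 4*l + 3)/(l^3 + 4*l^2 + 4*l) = (l^2 - 4*l + 3)/(l*(l^2 + 4*l + 4))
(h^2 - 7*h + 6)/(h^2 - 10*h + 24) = (h - 1)/(h - 4)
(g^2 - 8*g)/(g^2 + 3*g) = (g - 8)/(g + 3)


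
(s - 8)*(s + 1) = s^2 - 7*s - 8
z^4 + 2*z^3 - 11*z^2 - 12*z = z*(z - 3)*(z + 1)*(z + 4)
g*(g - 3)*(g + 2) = g^3 - g^2 - 6*g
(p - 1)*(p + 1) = p^2 - 1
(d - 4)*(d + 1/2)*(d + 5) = d^3 + 3*d^2/2 - 39*d/2 - 10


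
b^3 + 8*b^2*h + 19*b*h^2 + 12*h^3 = (b + h)*(b + 3*h)*(b + 4*h)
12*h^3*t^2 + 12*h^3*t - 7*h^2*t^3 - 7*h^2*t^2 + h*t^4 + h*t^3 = t*(-4*h + t)*(-3*h + t)*(h*t + h)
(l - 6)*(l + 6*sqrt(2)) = l^2 - 6*l + 6*sqrt(2)*l - 36*sqrt(2)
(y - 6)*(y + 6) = y^2 - 36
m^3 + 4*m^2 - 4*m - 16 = (m - 2)*(m + 2)*(m + 4)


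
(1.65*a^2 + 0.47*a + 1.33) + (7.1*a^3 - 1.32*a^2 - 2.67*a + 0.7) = 7.1*a^3 + 0.33*a^2 - 2.2*a + 2.03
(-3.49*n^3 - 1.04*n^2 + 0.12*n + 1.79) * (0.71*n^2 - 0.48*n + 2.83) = -2.4779*n^5 + 0.9368*n^4 - 9.2923*n^3 - 1.7299*n^2 - 0.5196*n + 5.0657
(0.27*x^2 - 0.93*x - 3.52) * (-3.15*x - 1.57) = -0.8505*x^3 + 2.5056*x^2 + 12.5481*x + 5.5264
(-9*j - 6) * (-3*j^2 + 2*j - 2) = 27*j^3 + 6*j + 12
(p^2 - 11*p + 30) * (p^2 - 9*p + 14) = p^4 - 20*p^3 + 143*p^2 - 424*p + 420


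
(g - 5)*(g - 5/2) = g^2 - 15*g/2 + 25/2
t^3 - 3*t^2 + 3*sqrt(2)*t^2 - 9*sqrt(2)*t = t*(t - 3)*(t + 3*sqrt(2))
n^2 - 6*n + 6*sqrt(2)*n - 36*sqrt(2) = (n - 6)*(n + 6*sqrt(2))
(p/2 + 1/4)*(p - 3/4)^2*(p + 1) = p^4/2 - 19*p^2/32 + 3*p/64 + 9/64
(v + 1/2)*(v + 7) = v^2 + 15*v/2 + 7/2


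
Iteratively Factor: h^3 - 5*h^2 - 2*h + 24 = (h - 4)*(h^2 - h - 6) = (h - 4)*(h - 3)*(h + 2)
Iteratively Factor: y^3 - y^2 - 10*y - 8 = (y + 2)*(y^2 - 3*y - 4) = (y - 4)*(y + 2)*(y + 1)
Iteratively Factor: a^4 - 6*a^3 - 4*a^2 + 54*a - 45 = (a - 3)*(a^3 - 3*a^2 - 13*a + 15) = (a - 3)*(a + 3)*(a^2 - 6*a + 5) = (a - 5)*(a - 3)*(a + 3)*(a - 1)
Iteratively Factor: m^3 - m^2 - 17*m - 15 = (m + 1)*(m^2 - 2*m - 15) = (m - 5)*(m + 1)*(m + 3)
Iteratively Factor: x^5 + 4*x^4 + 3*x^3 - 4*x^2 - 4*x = (x + 2)*(x^4 + 2*x^3 - x^2 - 2*x) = (x + 1)*(x + 2)*(x^3 + x^2 - 2*x) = (x + 1)*(x + 2)^2*(x^2 - x) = (x - 1)*(x + 1)*(x + 2)^2*(x)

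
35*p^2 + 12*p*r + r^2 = (5*p + r)*(7*p + r)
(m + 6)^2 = m^2 + 12*m + 36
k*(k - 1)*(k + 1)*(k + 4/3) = k^4 + 4*k^3/3 - k^2 - 4*k/3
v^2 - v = v*(v - 1)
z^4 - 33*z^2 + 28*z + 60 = (z - 5)*(z - 2)*(z + 1)*(z + 6)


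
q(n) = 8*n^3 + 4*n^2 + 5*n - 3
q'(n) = 24*n^2 + 8*n + 5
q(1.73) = 59.04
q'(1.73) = 90.67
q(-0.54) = -5.79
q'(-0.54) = 7.68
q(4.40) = 777.91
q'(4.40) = 504.84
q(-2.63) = -134.01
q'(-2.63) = 149.97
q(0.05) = -2.74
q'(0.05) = 5.46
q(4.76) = 974.23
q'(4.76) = 586.86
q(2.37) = 137.81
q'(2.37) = 158.77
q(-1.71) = -39.86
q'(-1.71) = 61.50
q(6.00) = 1899.00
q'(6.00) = 917.00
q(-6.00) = -1617.00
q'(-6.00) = 821.00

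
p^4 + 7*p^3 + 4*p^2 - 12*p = p*(p - 1)*(p + 2)*(p + 6)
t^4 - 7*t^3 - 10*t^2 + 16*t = t*(t - 8)*(t - 1)*(t + 2)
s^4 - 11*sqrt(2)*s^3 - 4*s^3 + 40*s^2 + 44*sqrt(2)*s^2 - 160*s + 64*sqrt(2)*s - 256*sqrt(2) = (s - 4)*(s - 8*sqrt(2))*(s - 4*sqrt(2))*(s + sqrt(2))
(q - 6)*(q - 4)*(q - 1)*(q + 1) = q^4 - 10*q^3 + 23*q^2 + 10*q - 24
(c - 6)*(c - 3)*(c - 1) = c^3 - 10*c^2 + 27*c - 18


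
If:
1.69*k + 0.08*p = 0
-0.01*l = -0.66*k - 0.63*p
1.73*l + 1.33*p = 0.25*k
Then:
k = 0.00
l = 0.00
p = 0.00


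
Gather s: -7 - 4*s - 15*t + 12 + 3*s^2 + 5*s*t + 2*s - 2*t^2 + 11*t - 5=3*s^2 + s*(5*t - 2) - 2*t^2 - 4*t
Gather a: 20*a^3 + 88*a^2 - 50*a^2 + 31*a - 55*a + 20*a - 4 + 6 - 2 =20*a^3 + 38*a^2 - 4*a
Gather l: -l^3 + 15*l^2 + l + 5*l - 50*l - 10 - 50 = -l^3 + 15*l^2 - 44*l - 60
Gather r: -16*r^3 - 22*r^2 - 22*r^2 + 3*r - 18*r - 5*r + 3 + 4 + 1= -16*r^3 - 44*r^2 - 20*r + 8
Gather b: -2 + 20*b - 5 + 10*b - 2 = 30*b - 9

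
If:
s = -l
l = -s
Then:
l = -s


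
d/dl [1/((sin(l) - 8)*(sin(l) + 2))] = 2*(3 - sin(l))*cos(l)/((sin(l) - 8)^2*(sin(l) + 2)^2)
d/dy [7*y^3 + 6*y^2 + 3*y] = 21*y^2 + 12*y + 3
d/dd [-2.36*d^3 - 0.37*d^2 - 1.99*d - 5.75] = -7.08*d^2 - 0.74*d - 1.99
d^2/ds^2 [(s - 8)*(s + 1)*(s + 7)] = 6*s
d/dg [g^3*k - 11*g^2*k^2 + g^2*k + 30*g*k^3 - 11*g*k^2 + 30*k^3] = k*(3*g^2 - 22*g*k + 2*g + 30*k^2 - 11*k)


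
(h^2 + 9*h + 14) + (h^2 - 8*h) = 2*h^2 + h + 14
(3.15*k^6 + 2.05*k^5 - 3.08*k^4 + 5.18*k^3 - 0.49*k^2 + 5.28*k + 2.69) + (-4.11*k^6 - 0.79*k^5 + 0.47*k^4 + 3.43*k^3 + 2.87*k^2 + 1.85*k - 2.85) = -0.96*k^6 + 1.26*k^5 - 2.61*k^4 + 8.61*k^3 + 2.38*k^2 + 7.13*k - 0.16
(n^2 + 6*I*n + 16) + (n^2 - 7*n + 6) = 2*n^2 - 7*n + 6*I*n + 22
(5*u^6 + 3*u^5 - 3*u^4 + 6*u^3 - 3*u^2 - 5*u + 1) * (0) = 0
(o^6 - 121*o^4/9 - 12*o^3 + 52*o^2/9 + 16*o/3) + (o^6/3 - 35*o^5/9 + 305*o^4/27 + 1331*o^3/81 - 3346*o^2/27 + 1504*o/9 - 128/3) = 4*o^6/3 - 35*o^5/9 - 58*o^4/27 + 359*o^3/81 - 3190*o^2/27 + 1552*o/9 - 128/3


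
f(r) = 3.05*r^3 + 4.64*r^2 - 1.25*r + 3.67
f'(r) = 9.15*r^2 + 9.28*r - 1.25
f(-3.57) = -71.50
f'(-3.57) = 82.24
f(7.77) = 1704.83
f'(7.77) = 623.27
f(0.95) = 9.29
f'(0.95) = 15.82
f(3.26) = 154.58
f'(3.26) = 126.25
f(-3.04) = -35.34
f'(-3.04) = 55.10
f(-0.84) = 6.19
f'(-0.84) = -2.59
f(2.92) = 115.52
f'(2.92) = 103.86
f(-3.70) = -82.68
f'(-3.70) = 89.68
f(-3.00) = -33.17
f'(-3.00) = 53.26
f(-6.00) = -480.59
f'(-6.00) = 272.47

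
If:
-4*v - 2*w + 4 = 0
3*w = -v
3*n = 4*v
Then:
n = 8/5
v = 6/5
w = -2/5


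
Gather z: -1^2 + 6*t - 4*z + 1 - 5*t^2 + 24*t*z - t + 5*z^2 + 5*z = -5*t^2 + 5*t + 5*z^2 + z*(24*t + 1)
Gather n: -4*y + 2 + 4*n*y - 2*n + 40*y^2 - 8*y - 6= n*(4*y - 2) + 40*y^2 - 12*y - 4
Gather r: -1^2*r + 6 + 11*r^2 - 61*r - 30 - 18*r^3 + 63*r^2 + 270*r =-18*r^3 + 74*r^2 + 208*r - 24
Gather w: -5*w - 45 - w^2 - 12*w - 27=-w^2 - 17*w - 72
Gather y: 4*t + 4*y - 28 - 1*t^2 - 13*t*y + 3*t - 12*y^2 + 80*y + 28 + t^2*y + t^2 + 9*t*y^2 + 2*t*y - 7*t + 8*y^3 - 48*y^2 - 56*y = 8*y^3 + y^2*(9*t - 60) + y*(t^2 - 11*t + 28)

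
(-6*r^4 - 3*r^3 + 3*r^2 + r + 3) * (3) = -18*r^4 - 9*r^3 + 9*r^2 + 3*r + 9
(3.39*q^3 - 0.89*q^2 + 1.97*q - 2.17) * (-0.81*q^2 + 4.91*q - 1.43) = -2.7459*q^5 + 17.3658*q^4 - 10.8133*q^3 + 12.7031*q^2 - 13.4718*q + 3.1031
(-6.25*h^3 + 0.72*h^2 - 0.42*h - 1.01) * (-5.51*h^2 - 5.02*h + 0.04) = 34.4375*h^5 + 27.4078*h^4 - 1.5502*h^3 + 7.7023*h^2 + 5.0534*h - 0.0404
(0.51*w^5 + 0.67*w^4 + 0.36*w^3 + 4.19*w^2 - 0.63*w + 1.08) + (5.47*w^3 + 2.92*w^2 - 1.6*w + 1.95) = 0.51*w^5 + 0.67*w^4 + 5.83*w^3 + 7.11*w^2 - 2.23*w + 3.03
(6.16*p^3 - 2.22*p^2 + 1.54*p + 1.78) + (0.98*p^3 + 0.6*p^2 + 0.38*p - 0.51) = 7.14*p^3 - 1.62*p^2 + 1.92*p + 1.27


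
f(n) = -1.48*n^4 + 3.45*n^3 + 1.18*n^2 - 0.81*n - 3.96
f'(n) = -5.92*n^3 + 10.35*n^2 + 2.36*n - 0.81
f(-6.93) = -4503.34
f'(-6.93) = 2450.14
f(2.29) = 1.10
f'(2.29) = -12.22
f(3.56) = -73.95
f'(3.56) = -128.34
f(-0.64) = -4.11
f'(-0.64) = 3.47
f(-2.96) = -194.31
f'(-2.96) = 236.42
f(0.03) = -3.98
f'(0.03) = -0.73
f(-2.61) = -123.83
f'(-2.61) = 168.79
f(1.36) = 0.74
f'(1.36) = 6.65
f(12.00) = -24571.44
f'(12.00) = -8711.85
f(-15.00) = -86295.06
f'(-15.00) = 22272.54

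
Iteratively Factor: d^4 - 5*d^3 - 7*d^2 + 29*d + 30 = (d + 2)*(d^3 - 7*d^2 + 7*d + 15) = (d - 3)*(d + 2)*(d^2 - 4*d - 5) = (d - 3)*(d + 1)*(d + 2)*(d - 5)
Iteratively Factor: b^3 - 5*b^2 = (b - 5)*(b^2) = b*(b - 5)*(b)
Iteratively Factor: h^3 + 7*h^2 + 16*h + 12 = (h + 3)*(h^2 + 4*h + 4) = (h + 2)*(h + 3)*(h + 2)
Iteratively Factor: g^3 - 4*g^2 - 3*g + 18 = (g - 3)*(g^2 - g - 6) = (g - 3)^2*(g + 2)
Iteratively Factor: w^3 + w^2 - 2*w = (w - 1)*(w^2 + 2*w) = (w - 1)*(w + 2)*(w)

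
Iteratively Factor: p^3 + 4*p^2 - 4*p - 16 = (p + 2)*(p^2 + 2*p - 8) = (p - 2)*(p + 2)*(p + 4)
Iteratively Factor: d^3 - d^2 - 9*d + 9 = (d - 1)*(d^2 - 9) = (d - 1)*(d + 3)*(d - 3)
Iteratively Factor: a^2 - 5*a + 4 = (a - 4)*(a - 1)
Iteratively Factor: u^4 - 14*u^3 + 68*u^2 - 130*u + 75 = (u - 3)*(u^3 - 11*u^2 + 35*u - 25) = (u - 3)*(u - 1)*(u^2 - 10*u + 25) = (u - 5)*(u - 3)*(u - 1)*(u - 5)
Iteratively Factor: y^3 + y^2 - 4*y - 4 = (y + 2)*(y^2 - y - 2) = (y + 1)*(y + 2)*(y - 2)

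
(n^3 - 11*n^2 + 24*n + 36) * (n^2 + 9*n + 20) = n^5 - 2*n^4 - 55*n^3 + 32*n^2 + 804*n + 720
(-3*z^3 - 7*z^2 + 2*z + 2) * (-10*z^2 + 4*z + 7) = 30*z^5 + 58*z^4 - 69*z^3 - 61*z^2 + 22*z + 14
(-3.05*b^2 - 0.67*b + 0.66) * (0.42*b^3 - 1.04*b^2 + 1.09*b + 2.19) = -1.281*b^5 + 2.8906*b^4 - 2.3505*b^3 - 8.0962*b^2 - 0.7479*b + 1.4454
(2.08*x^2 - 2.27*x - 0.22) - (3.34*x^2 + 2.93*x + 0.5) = -1.26*x^2 - 5.2*x - 0.72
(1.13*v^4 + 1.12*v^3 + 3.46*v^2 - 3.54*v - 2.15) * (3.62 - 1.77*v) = -2.0001*v^5 + 2.1082*v^4 - 2.0698*v^3 + 18.791*v^2 - 9.0093*v - 7.783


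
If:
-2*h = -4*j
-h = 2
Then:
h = -2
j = -1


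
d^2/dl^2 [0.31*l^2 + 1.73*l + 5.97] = 0.620000000000000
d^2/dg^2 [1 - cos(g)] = cos(g)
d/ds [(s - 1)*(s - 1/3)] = 2*s - 4/3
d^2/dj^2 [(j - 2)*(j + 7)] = 2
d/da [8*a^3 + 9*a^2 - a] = 24*a^2 + 18*a - 1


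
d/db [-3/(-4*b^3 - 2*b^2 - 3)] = 12*b*(-3*b - 1)/(4*b^3 + 2*b^2 + 3)^2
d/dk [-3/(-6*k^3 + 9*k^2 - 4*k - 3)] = 6*(-9*k^2 + 9*k - 2)/(6*k^3 - 9*k^2 + 4*k + 3)^2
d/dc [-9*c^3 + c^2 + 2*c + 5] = -27*c^2 + 2*c + 2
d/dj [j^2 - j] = 2*j - 1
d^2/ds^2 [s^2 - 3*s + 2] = 2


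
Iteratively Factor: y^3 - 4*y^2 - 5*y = (y)*(y^2 - 4*y - 5) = y*(y - 5)*(y + 1)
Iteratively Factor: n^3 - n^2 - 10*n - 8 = (n + 1)*(n^2 - 2*n - 8) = (n + 1)*(n + 2)*(n - 4)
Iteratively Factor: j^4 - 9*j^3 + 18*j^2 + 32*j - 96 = (j - 4)*(j^3 - 5*j^2 - 2*j + 24) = (j - 4)*(j - 3)*(j^2 - 2*j - 8) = (j - 4)^2*(j - 3)*(j + 2)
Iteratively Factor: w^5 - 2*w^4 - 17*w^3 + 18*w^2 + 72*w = (w - 4)*(w^4 + 2*w^3 - 9*w^2 - 18*w) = (w - 4)*(w + 3)*(w^3 - w^2 - 6*w) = (w - 4)*(w - 3)*(w + 3)*(w^2 + 2*w) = w*(w - 4)*(w - 3)*(w + 3)*(w + 2)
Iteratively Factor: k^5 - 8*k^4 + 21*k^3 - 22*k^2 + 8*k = (k - 4)*(k^4 - 4*k^3 + 5*k^2 - 2*k) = k*(k - 4)*(k^3 - 4*k^2 + 5*k - 2) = k*(k - 4)*(k - 1)*(k^2 - 3*k + 2) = k*(k - 4)*(k - 2)*(k - 1)*(k - 1)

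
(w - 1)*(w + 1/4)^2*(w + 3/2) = w^4 + w^3 - 19*w^2/16 - 23*w/32 - 3/32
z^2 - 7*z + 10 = (z - 5)*(z - 2)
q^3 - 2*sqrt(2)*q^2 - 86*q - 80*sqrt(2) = (q - 8*sqrt(2))*(q + sqrt(2))*(q + 5*sqrt(2))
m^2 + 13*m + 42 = (m + 6)*(m + 7)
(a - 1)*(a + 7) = a^2 + 6*a - 7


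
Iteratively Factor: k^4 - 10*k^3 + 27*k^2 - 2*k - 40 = (k + 1)*(k^3 - 11*k^2 + 38*k - 40) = (k - 5)*(k + 1)*(k^2 - 6*k + 8) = (k - 5)*(k - 2)*(k + 1)*(k - 4)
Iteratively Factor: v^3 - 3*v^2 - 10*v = (v + 2)*(v^2 - 5*v) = (v - 5)*(v + 2)*(v)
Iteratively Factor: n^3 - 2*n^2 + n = (n - 1)*(n^2 - n) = n*(n - 1)*(n - 1)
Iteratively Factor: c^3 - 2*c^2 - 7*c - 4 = (c + 1)*(c^2 - 3*c - 4) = (c + 1)^2*(c - 4)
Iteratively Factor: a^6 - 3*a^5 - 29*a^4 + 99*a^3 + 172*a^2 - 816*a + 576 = (a - 1)*(a^5 - 2*a^4 - 31*a^3 + 68*a^2 + 240*a - 576) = (a - 1)*(a + 4)*(a^4 - 6*a^3 - 7*a^2 + 96*a - 144) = (a - 3)*(a - 1)*(a + 4)*(a^3 - 3*a^2 - 16*a + 48) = (a - 3)*(a - 1)*(a + 4)^2*(a^2 - 7*a + 12) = (a - 4)*(a - 3)*(a - 1)*(a + 4)^2*(a - 3)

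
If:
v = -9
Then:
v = -9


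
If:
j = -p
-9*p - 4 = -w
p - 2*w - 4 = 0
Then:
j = 12/17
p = -12/17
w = -40/17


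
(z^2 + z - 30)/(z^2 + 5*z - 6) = (z - 5)/(z - 1)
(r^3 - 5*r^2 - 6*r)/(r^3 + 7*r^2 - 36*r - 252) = r*(r + 1)/(r^2 + 13*r + 42)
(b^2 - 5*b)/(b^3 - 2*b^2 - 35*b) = (5 - b)/(-b^2 + 2*b + 35)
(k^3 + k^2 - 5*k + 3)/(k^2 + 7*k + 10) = (k^3 + k^2 - 5*k + 3)/(k^2 + 7*k + 10)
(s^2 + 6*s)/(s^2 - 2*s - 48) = s/(s - 8)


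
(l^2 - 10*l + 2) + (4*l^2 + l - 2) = 5*l^2 - 9*l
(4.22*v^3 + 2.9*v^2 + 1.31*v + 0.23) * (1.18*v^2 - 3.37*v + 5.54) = 4.9796*v^5 - 10.7994*v^4 + 15.1516*v^3 + 11.9227*v^2 + 6.4823*v + 1.2742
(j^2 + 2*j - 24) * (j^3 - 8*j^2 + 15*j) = j^5 - 6*j^4 - 25*j^3 + 222*j^2 - 360*j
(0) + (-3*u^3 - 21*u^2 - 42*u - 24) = -3*u^3 - 21*u^2 - 42*u - 24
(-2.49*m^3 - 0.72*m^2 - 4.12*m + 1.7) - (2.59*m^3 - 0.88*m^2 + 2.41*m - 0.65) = -5.08*m^3 + 0.16*m^2 - 6.53*m + 2.35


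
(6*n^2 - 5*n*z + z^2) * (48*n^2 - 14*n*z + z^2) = 288*n^4 - 324*n^3*z + 124*n^2*z^2 - 19*n*z^3 + z^4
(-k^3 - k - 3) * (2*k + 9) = -2*k^4 - 9*k^3 - 2*k^2 - 15*k - 27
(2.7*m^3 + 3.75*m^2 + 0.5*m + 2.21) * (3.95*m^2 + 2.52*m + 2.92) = 10.665*m^5 + 21.6165*m^4 + 19.309*m^3 + 20.9395*m^2 + 7.0292*m + 6.4532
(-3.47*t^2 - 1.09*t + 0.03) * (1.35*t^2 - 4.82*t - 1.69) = -4.6845*t^4 + 15.2539*t^3 + 11.1586*t^2 + 1.6975*t - 0.0507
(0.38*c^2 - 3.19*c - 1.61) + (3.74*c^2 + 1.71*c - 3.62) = 4.12*c^2 - 1.48*c - 5.23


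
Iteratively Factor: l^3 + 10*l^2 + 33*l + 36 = (l + 3)*(l^2 + 7*l + 12) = (l + 3)*(l + 4)*(l + 3)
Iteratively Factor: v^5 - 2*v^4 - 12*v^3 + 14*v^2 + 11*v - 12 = (v + 3)*(v^4 - 5*v^3 + 3*v^2 + 5*v - 4) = (v + 1)*(v + 3)*(v^3 - 6*v^2 + 9*v - 4) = (v - 4)*(v + 1)*(v + 3)*(v^2 - 2*v + 1) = (v - 4)*(v - 1)*(v + 1)*(v + 3)*(v - 1)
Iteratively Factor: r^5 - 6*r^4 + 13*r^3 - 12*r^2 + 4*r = (r - 1)*(r^4 - 5*r^3 + 8*r^2 - 4*r) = (r - 1)^2*(r^3 - 4*r^2 + 4*r) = (r - 2)*(r - 1)^2*(r^2 - 2*r) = r*(r - 2)*(r - 1)^2*(r - 2)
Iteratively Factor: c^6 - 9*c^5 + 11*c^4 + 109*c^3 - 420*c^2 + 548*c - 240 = (c - 2)*(c^5 - 7*c^4 - 3*c^3 + 103*c^2 - 214*c + 120) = (c - 3)*(c - 2)*(c^4 - 4*c^3 - 15*c^2 + 58*c - 40) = (c - 3)*(c - 2)*(c + 4)*(c^3 - 8*c^2 + 17*c - 10) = (c - 3)*(c - 2)^2*(c + 4)*(c^2 - 6*c + 5) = (c - 5)*(c - 3)*(c - 2)^2*(c + 4)*(c - 1)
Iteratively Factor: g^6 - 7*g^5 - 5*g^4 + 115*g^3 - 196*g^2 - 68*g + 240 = (g - 3)*(g^5 - 4*g^4 - 17*g^3 + 64*g^2 - 4*g - 80) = (g - 3)*(g - 2)*(g^4 - 2*g^3 - 21*g^2 + 22*g + 40) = (g - 3)*(g - 2)*(g + 4)*(g^3 - 6*g^2 + 3*g + 10) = (g - 3)*(g - 2)*(g + 1)*(g + 4)*(g^2 - 7*g + 10) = (g - 5)*(g - 3)*(g - 2)*(g + 1)*(g + 4)*(g - 2)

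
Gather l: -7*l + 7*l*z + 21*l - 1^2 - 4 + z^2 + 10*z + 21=l*(7*z + 14) + z^2 + 10*z + 16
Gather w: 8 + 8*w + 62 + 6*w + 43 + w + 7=15*w + 120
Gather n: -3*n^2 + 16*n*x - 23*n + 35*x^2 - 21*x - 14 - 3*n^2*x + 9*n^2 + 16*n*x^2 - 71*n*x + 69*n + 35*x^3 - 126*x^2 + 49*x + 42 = n^2*(6 - 3*x) + n*(16*x^2 - 55*x + 46) + 35*x^3 - 91*x^2 + 28*x + 28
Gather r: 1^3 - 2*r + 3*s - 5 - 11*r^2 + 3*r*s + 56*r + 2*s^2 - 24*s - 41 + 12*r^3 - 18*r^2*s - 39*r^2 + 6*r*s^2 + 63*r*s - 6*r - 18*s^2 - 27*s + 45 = 12*r^3 + r^2*(-18*s - 50) + r*(6*s^2 + 66*s + 48) - 16*s^2 - 48*s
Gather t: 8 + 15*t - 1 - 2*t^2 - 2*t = -2*t^2 + 13*t + 7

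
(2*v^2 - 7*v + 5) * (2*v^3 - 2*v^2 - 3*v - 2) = 4*v^5 - 18*v^4 + 18*v^3 + 7*v^2 - v - 10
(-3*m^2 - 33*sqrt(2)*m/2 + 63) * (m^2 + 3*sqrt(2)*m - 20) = -3*m^4 - 51*sqrt(2)*m^3/2 + 24*m^2 + 519*sqrt(2)*m - 1260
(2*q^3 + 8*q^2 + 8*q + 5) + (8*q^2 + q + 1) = 2*q^3 + 16*q^2 + 9*q + 6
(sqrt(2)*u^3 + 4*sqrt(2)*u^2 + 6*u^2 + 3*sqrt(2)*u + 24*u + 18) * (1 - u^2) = -sqrt(2)*u^5 - 6*u^4 - 4*sqrt(2)*u^4 - 24*u^3 - 2*sqrt(2)*u^3 - 12*u^2 + 4*sqrt(2)*u^2 + 3*sqrt(2)*u + 24*u + 18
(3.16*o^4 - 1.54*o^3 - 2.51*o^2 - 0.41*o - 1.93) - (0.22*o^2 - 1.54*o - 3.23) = 3.16*o^4 - 1.54*o^3 - 2.73*o^2 + 1.13*o + 1.3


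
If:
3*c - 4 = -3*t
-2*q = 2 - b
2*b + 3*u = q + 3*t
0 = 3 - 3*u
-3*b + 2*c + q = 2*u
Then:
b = -6/7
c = 3/7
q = -10/7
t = 19/21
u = 1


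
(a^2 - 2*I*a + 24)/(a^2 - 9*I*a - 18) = (a + 4*I)/(a - 3*I)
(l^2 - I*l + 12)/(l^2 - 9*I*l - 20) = (l + 3*I)/(l - 5*I)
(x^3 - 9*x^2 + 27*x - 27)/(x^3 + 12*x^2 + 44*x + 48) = (x^3 - 9*x^2 + 27*x - 27)/(x^3 + 12*x^2 + 44*x + 48)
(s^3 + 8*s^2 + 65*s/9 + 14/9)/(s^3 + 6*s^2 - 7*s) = (s^2 + s + 2/9)/(s*(s - 1))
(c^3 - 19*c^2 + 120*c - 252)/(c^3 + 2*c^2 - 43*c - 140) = (c^2 - 12*c + 36)/(c^2 + 9*c + 20)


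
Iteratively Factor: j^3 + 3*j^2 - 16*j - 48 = (j + 4)*(j^2 - j - 12) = (j + 3)*(j + 4)*(j - 4)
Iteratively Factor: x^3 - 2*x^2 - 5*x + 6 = (x - 1)*(x^2 - x - 6) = (x - 1)*(x + 2)*(x - 3)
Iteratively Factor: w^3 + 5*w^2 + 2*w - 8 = (w + 2)*(w^2 + 3*w - 4) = (w + 2)*(w + 4)*(w - 1)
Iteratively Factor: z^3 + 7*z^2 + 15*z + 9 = (z + 3)*(z^2 + 4*z + 3) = (z + 1)*(z + 3)*(z + 3)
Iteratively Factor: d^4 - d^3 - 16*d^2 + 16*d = (d)*(d^3 - d^2 - 16*d + 16) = d*(d - 4)*(d^2 + 3*d - 4) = d*(d - 4)*(d + 4)*(d - 1)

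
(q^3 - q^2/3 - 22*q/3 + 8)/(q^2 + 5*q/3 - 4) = q - 2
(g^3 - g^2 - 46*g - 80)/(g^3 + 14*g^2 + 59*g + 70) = (g - 8)/(g + 7)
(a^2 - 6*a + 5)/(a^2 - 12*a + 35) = (a - 1)/(a - 7)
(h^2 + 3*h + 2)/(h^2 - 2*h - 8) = (h + 1)/(h - 4)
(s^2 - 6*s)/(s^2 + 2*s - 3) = s*(s - 6)/(s^2 + 2*s - 3)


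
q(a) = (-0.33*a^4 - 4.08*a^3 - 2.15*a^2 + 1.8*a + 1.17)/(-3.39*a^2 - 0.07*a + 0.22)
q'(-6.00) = 0.04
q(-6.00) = -3.02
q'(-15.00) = -1.72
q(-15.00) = 4.53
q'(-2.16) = 0.82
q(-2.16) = -1.37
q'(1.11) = 2.33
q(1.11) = 1.38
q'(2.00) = 1.79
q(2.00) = 3.10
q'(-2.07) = 0.84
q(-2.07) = -1.30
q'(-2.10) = 0.84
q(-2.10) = -1.32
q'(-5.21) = 0.20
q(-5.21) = -2.92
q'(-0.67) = -0.12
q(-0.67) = -0.13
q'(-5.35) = 0.17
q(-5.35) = -2.95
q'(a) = (6.78*a + 0.07)*(-0.33*a^4 - 4.08*a^3 - 2.15*a^2 + 1.8*a + 1.17)/(-3.39*a^2 - 0.07*a + 0.22)^2 + (-1.32*a^3 - 12.24*a^2 - 4.3*a + 1.8)/(-3.39*a^2 - 0.07*a + 0.22)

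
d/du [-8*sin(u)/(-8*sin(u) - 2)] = 4*cos(u)/(4*sin(u) + 1)^2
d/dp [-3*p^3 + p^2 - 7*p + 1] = -9*p^2 + 2*p - 7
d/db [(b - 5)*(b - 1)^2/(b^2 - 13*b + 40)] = (b^2 - 16*b + 15)/(b^2 - 16*b + 64)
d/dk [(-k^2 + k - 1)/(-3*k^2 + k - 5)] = 2*(k^2 + 2*k - 2)/(9*k^4 - 6*k^3 + 31*k^2 - 10*k + 25)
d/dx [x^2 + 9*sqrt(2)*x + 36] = 2*x + 9*sqrt(2)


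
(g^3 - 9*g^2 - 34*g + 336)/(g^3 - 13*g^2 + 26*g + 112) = (g + 6)/(g + 2)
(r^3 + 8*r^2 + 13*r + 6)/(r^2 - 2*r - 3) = (r^2 + 7*r + 6)/(r - 3)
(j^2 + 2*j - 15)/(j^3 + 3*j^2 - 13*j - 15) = 1/(j + 1)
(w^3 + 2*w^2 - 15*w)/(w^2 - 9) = w*(w + 5)/(w + 3)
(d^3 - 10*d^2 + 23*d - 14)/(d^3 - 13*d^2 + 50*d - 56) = (d - 1)/(d - 4)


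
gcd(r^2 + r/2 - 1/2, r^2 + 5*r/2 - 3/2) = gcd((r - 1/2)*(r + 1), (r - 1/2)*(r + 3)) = r - 1/2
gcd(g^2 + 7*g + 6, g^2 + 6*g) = g + 6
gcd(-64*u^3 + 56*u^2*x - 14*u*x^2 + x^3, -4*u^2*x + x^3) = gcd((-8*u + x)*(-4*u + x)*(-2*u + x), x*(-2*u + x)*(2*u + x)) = -2*u + x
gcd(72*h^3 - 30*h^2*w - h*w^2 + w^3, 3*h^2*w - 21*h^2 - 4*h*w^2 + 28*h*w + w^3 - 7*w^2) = -3*h + w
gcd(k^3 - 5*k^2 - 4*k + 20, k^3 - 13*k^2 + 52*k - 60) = k^2 - 7*k + 10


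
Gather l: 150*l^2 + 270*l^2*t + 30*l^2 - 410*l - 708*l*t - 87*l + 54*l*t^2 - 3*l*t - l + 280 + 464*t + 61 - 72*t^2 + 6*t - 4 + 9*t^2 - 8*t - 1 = l^2*(270*t + 180) + l*(54*t^2 - 711*t - 498) - 63*t^2 + 462*t + 336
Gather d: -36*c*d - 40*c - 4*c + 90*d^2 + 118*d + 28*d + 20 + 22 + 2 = -44*c + 90*d^2 + d*(146 - 36*c) + 44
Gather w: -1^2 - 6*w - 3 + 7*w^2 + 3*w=7*w^2 - 3*w - 4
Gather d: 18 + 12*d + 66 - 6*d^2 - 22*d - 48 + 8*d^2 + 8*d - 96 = 2*d^2 - 2*d - 60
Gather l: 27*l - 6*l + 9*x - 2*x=21*l + 7*x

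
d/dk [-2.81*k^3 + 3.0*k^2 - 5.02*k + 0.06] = -8.43*k^2 + 6.0*k - 5.02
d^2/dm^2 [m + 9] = 0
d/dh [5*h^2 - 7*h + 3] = 10*h - 7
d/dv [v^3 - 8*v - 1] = 3*v^2 - 8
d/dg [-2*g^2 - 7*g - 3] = -4*g - 7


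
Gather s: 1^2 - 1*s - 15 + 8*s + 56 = 7*s + 42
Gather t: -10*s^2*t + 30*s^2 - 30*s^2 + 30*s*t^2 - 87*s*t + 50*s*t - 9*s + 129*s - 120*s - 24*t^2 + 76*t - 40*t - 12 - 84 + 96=t^2*(30*s - 24) + t*(-10*s^2 - 37*s + 36)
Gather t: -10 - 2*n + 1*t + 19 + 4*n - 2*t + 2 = 2*n - t + 11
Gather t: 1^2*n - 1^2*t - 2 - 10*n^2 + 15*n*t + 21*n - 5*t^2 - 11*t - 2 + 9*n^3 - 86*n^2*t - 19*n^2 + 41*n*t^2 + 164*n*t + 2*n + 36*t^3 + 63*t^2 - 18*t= 9*n^3 - 29*n^2 + 24*n + 36*t^3 + t^2*(41*n + 58) + t*(-86*n^2 + 179*n - 30) - 4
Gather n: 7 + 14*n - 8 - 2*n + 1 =12*n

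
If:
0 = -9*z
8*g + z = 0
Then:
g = 0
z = 0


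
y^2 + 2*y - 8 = (y - 2)*(y + 4)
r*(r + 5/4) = r^2 + 5*r/4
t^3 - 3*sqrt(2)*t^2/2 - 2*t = t*(t - 2*sqrt(2))*(t + sqrt(2)/2)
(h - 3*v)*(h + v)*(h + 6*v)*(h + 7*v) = h^4 + 11*h^3*v + 13*h^2*v^2 - 123*h*v^3 - 126*v^4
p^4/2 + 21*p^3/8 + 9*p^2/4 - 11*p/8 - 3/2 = (p/2 + 1/2)*(p - 3/4)*(p + 1)*(p + 4)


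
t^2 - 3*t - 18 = (t - 6)*(t + 3)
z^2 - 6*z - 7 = (z - 7)*(z + 1)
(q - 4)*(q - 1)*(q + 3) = q^3 - 2*q^2 - 11*q + 12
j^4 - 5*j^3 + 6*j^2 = j^2*(j - 3)*(j - 2)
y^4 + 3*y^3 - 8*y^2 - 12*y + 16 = (y - 2)*(y - 1)*(y + 2)*(y + 4)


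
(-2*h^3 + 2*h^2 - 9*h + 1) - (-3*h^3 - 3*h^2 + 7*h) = h^3 + 5*h^2 - 16*h + 1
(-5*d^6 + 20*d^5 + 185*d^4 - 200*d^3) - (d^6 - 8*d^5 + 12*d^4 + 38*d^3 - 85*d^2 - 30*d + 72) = -6*d^6 + 28*d^5 + 173*d^4 - 238*d^3 + 85*d^2 + 30*d - 72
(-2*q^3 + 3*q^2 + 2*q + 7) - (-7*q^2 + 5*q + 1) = -2*q^3 + 10*q^2 - 3*q + 6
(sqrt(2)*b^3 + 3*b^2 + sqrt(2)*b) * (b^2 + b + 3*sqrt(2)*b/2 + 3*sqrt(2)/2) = sqrt(2)*b^5 + sqrt(2)*b^4 + 6*b^4 + 6*b^3 + 11*sqrt(2)*b^3/2 + 3*b^2 + 11*sqrt(2)*b^2/2 + 3*b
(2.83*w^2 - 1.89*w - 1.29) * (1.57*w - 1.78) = 4.4431*w^3 - 8.0047*w^2 + 1.3389*w + 2.2962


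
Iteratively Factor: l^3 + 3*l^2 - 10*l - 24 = (l - 3)*(l^2 + 6*l + 8) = (l - 3)*(l + 2)*(l + 4)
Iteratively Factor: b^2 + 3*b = (b + 3)*(b)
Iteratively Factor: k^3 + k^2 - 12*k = (k - 3)*(k^2 + 4*k) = (k - 3)*(k + 4)*(k)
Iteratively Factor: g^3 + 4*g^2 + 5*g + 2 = (g + 1)*(g^2 + 3*g + 2) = (g + 1)*(g + 2)*(g + 1)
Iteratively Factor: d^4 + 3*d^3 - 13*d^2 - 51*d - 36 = (d + 1)*(d^3 + 2*d^2 - 15*d - 36) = (d + 1)*(d + 3)*(d^2 - d - 12) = (d + 1)*(d + 3)^2*(d - 4)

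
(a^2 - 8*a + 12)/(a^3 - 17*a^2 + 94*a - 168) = (a - 2)/(a^2 - 11*a + 28)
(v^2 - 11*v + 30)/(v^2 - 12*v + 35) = (v - 6)/(v - 7)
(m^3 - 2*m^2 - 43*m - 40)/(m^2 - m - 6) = (-m^3 + 2*m^2 + 43*m + 40)/(-m^2 + m + 6)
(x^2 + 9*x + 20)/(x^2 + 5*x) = (x + 4)/x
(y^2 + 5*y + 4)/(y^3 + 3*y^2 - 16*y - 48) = (y + 1)/(y^2 - y - 12)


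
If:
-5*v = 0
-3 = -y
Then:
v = 0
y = 3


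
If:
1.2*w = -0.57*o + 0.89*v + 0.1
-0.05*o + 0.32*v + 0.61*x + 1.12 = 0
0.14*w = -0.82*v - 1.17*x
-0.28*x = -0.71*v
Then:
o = 61.60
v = 1.05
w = -28.40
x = 2.66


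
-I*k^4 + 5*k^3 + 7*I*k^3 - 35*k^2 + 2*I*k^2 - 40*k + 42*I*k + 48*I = (k - 8)*(k - I)*(k + 6*I)*(-I*k - I)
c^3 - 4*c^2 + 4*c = c*(c - 2)^2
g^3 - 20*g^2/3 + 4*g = g*(g - 6)*(g - 2/3)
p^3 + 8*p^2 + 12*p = p*(p + 2)*(p + 6)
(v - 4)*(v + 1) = v^2 - 3*v - 4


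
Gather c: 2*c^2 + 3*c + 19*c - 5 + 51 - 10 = 2*c^2 + 22*c + 36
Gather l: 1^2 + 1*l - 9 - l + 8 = 0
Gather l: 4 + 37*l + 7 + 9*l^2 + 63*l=9*l^2 + 100*l + 11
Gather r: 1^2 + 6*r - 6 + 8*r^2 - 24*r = 8*r^2 - 18*r - 5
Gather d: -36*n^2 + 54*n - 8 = -36*n^2 + 54*n - 8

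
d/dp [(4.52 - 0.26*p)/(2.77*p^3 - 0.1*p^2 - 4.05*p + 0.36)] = (1.4404*p^3 - 37.5872*p^2 + 0.904*p + 18.2124)/(7.6729*p^6 - 0.554*p^5 - 22.427*p^4 + 2.8044*p^3 + 16.3305*p^2 - 2.916*p + 0.1296)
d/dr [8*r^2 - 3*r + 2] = 16*r - 3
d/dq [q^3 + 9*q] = 3*q^2 + 9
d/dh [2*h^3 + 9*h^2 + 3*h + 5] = 6*h^2 + 18*h + 3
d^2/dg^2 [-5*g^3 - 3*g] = -30*g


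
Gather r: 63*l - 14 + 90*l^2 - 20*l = 90*l^2 + 43*l - 14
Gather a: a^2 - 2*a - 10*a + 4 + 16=a^2 - 12*a + 20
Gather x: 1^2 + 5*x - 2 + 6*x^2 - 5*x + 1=6*x^2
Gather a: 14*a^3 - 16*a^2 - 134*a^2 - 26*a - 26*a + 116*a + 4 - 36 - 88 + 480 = 14*a^3 - 150*a^2 + 64*a + 360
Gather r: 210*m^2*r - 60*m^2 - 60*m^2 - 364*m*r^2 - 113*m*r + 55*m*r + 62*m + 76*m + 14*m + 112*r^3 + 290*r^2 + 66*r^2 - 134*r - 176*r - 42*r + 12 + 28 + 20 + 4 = -120*m^2 + 152*m + 112*r^3 + r^2*(356 - 364*m) + r*(210*m^2 - 58*m - 352) + 64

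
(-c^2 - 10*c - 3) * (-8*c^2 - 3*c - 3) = 8*c^4 + 83*c^3 + 57*c^2 + 39*c + 9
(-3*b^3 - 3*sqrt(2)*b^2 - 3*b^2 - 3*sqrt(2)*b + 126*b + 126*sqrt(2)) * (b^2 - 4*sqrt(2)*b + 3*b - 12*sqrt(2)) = -3*b^5 - 12*b^4 + 9*sqrt(2)*b^4 + 36*sqrt(2)*b^3 + 141*b^3 - 351*sqrt(2)*b^2 + 474*b^2 - 1134*sqrt(2)*b - 936*b - 3024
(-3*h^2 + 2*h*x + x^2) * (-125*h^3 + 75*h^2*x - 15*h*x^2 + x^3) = 375*h^5 - 475*h^4*x + 70*h^3*x^2 + 42*h^2*x^3 - 13*h*x^4 + x^5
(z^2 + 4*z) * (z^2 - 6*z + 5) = z^4 - 2*z^3 - 19*z^2 + 20*z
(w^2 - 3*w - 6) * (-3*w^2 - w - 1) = -3*w^4 + 8*w^3 + 20*w^2 + 9*w + 6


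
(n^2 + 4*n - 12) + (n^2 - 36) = 2*n^2 + 4*n - 48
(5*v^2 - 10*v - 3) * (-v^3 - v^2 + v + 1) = -5*v^5 + 5*v^4 + 18*v^3 - 2*v^2 - 13*v - 3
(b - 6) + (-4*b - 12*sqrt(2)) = -3*b - 12*sqrt(2) - 6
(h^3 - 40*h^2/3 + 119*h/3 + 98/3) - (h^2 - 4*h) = h^3 - 43*h^2/3 + 131*h/3 + 98/3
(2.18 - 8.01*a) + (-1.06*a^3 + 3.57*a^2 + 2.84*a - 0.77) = -1.06*a^3 + 3.57*a^2 - 5.17*a + 1.41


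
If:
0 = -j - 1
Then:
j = -1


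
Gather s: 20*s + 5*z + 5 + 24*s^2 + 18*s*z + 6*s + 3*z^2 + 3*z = 24*s^2 + s*(18*z + 26) + 3*z^2 + 8*z + 5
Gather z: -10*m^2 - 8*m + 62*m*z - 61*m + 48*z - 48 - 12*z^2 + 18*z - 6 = -10*m^2 - 69*m - 12*z^2 + z*(62*m + 66) - 54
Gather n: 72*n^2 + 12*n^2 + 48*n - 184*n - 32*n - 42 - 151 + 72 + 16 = 84*n^2 - 168*n - 105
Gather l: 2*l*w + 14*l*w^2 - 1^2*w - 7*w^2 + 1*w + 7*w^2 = l*(14*w^2 + 2*w)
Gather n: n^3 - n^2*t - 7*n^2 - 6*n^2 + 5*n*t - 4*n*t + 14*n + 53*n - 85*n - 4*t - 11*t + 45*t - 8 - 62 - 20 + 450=n^3 + n^2*(-t - 13) + n*(t - 18) + 30*t + 360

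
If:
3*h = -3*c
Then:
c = -h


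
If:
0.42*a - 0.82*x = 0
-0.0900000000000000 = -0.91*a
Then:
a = 0.10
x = 0.05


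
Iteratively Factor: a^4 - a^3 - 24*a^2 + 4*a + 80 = (a + 2)*(a^3 - 3*a^2 - 18*a + 40) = (a - 5)*(a + 2)*(a^2 + 2*a - 8) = (a - 5)*(a - 2)*(a + 2)*(a + 4)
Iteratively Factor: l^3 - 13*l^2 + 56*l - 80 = (l - 5)*(l^2 - 8*l + 16) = (l - 5)*(l - 4)*(l - 4)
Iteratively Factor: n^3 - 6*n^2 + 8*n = (n)*(n^2 - 6*n + 8) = n*(n - 2)*(n - 4)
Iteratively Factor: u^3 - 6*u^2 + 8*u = (u - 2)*(u^2 - 4*u) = u*(u - 2)*(u - 4)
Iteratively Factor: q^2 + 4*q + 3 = (q + 1)*(q + 3)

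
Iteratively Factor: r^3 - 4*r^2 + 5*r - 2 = (r - 1)*(r^2 - 3*r + 2) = (r - 2)*(r - 1)*(r - 1)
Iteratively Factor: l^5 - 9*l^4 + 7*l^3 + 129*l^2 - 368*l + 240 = (l - 3)*(l^4 - 6*l^3 - 11*l^2 + 96*l - 80) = (l - 5)*(l - 3)*(l^3 - l^2 - 16*l + 16) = (l - 5)*(l - 3)*(l - 1)*(l^2 - 16) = (l - 5)*(l - 3)*(l - 1)*(l + 4)*(l - 4)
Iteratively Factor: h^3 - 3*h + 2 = (h + 2)*(h^2 - 2*h + 1) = (h - 1)*(h + 2)*(h - 1)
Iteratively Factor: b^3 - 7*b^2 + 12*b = (b - 3)*(b^2 - 4*b) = (b - 4)*(b - 3)*(b)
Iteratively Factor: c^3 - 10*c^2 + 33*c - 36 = (c - 4)*(c^2 - 6*c + 9) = (c - 4)*(c - 3)*(c - 3)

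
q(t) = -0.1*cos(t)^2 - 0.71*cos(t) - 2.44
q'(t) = 0.2*sin(t)*cos(t) + 0.71*sin(t)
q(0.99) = -2.86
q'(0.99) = 0.69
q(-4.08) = -2.06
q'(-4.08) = 0.48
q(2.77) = -1.87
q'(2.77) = 0.19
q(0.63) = -3.08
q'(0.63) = 0.51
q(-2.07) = -2.12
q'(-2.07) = -0.54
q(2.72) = -1.88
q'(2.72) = 0.22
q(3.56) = -1.87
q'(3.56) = -0.21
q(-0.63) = -3.08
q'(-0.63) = -0.51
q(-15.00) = -1.96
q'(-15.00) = -0.36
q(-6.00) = -3.21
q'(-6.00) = 0.25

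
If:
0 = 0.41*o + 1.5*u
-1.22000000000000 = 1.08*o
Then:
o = -1.13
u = 0.31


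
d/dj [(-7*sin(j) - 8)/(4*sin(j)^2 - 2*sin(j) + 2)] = (14*sin(j)^2 + 32*sin(j) - 15)*cos(j)/(2*(-sin(j) - cos(2*j) + 2)^2)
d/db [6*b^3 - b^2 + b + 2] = 18*b^2 - 2*b + 1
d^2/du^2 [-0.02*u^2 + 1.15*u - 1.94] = -0.0400000000000000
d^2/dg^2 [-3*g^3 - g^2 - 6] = -18*g - 2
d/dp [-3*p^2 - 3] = -6*p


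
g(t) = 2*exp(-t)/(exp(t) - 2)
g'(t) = -2*exp(-t)/(exp(t) - 2) - 2/(exp(t) - 2)^2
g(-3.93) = -51.41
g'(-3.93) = 50.90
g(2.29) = 0.03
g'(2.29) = -0.06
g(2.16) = 0.03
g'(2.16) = -0.08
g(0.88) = 2.02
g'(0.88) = -13.86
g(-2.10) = -8.70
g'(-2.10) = 8.13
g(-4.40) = -81.95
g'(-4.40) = 81.45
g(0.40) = -2.64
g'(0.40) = -5.11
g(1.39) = 0.25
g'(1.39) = -0.74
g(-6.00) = -403.93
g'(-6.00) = 403.43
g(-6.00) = -403.93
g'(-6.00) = 403.43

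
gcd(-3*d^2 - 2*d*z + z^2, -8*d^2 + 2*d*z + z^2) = 1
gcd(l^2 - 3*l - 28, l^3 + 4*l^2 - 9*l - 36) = l + 4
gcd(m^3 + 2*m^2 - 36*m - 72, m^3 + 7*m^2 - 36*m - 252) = m^2 - 36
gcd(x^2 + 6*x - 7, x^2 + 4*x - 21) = x + 7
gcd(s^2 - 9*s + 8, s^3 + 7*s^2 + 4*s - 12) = s - 1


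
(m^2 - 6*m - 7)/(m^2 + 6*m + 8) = (m^2 - 6*m - 7)/(m^2 + 6*m + 8)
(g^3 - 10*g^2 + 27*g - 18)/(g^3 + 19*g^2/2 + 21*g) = 2*(g^3 - 10*g^2 + 27*g - 18)/(g*(2*g^2 + 19*g + 42))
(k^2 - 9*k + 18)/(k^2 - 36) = (k - 3)/(k + 6)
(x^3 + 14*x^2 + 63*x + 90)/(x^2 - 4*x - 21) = (x^2 + 11*x + 30)/(x - 7)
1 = 1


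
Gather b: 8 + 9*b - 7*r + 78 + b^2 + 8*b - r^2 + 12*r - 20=b^2 + 17*b - r^2 + 5*r + 66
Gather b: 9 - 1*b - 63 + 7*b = 6*b - 54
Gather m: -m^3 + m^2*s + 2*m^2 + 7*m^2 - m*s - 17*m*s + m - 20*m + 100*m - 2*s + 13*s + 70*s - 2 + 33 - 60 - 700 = -m^3 + m^2*(s + 9) + m*(81 - 18*s) + 81*s - 729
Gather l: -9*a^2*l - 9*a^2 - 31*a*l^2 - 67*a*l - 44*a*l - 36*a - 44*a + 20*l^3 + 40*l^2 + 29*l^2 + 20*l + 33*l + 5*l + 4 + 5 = -9*a^2 - 80*a + 20*l^3 + l^2*(69 - 31*a) + l*(-9*a^2 - 111*a + 58) + 9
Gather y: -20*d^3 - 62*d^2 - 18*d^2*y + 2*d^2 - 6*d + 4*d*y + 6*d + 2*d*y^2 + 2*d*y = -20*d^3 - 60*d^2 + 2*d*y^2 + y*(-18*d^2 + 6*d)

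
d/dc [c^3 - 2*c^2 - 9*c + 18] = 3*c^2 - 4*c - 9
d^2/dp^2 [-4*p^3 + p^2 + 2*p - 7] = 2 - 24*p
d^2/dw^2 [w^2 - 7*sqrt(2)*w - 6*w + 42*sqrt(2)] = 2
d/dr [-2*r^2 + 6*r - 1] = 6 - 4*r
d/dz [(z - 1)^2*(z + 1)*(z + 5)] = 4*z^3 + 12*z^2 - 12*z - 4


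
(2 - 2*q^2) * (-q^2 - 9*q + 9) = 2*q^4 + 18*q^3 - 20*q^2 - 18*q + 18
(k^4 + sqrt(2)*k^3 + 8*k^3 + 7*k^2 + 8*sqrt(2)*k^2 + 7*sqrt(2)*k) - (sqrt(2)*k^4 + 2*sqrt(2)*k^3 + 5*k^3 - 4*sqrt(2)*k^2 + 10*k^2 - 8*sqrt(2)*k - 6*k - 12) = -sqrt(2)*k^4 + k^4 - sqrt(2)*k^3 + 3*k^3 - 3*k^2 + 12*sqrt(2)*k^2 + 6*k + 15*sqrt(2)*k + 12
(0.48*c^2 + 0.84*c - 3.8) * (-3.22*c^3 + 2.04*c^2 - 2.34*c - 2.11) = -1.5456*c^5 - 1.7256*c^4 + 12.8264*c^3 - 10.7304*c^2 + 7.1196*c + 8.018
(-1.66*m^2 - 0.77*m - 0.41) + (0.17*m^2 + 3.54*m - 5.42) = -1.49*m^2 + 2.77*m - 5.83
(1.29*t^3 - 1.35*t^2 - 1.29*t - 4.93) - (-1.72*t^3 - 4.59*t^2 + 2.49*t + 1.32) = 3.01*t^3 + 3.24*t^2 - 3.78*t - 6.25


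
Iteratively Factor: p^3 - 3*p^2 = (p)*(p^2 - 3*p) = p*(p - 3)*(p)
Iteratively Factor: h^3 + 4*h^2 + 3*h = (h + 1)*(h^2 + 3*h) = (h + 1)*(h + 3)*(h)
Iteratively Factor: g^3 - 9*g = (g)*(g^2 - 9) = g*(g - 3)*(g + 3)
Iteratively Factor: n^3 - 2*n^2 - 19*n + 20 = (n - 5)*(n^2 + 3*n - 4) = (n - 5)*(n + 4)*(n - 1)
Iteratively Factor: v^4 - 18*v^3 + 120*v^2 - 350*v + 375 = (v - 5)*(v^3 - 13*v^2 + 55*v - 75) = (v - 5)^2*(v^2 - 8*v + 15) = (v - 5)^2*(v - 3)*(v - 5)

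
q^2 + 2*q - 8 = (q - 2)*(q + 4)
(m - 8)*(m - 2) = m^2 - 10*m + 16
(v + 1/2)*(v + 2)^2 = v^3 + 9*v^2/2 + 6*v + 2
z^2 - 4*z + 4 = (z - 2)^2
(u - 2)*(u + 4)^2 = u^3 + 6*u^2 - 32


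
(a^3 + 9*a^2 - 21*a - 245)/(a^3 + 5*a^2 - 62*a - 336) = (a^2 + 2*a - 35)/(a^2 - 2*a - 48)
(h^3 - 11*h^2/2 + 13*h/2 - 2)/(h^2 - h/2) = h - 5 + 4/h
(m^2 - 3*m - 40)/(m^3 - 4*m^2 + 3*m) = (m^2 - 3*m - 40)/(m*(m^2 - 4*m + 3))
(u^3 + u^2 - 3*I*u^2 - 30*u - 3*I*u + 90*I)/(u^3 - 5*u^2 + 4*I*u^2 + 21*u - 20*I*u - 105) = (u + 6)/(u + 7*I)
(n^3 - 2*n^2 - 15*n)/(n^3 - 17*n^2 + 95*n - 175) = n*(n + 3)/(n^2 - 12*n + 35)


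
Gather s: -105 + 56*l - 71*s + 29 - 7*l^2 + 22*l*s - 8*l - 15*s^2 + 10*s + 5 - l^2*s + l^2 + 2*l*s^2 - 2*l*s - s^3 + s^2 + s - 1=-6*l^2 + 48*l - s^3 + s^2*(2*l - 14) + s*(-l^2 + 20*l - 60) - 72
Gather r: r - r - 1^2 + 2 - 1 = 0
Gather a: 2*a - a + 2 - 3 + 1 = a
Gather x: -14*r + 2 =2 - 14*r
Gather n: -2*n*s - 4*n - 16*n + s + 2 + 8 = n*(-2*s - 20) + s + 10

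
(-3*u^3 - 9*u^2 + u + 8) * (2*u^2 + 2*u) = -6*u^5 - 24*u^4 - 16*u^3 + 18*u^2 + 16*u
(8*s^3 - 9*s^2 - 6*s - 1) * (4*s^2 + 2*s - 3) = 32*s^5 - 20*s^4 - 66*s^3 + 11*s^2 + 16*s + 3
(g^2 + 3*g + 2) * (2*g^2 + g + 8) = 2*g^4 + 7*g^3 + 15*g^2 + 26*g + 16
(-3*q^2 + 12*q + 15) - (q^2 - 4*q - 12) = -4*q^2 + 16*q + 27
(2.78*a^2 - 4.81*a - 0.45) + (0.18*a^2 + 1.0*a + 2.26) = 2.96*a^2 - 3.81*a + 1.81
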